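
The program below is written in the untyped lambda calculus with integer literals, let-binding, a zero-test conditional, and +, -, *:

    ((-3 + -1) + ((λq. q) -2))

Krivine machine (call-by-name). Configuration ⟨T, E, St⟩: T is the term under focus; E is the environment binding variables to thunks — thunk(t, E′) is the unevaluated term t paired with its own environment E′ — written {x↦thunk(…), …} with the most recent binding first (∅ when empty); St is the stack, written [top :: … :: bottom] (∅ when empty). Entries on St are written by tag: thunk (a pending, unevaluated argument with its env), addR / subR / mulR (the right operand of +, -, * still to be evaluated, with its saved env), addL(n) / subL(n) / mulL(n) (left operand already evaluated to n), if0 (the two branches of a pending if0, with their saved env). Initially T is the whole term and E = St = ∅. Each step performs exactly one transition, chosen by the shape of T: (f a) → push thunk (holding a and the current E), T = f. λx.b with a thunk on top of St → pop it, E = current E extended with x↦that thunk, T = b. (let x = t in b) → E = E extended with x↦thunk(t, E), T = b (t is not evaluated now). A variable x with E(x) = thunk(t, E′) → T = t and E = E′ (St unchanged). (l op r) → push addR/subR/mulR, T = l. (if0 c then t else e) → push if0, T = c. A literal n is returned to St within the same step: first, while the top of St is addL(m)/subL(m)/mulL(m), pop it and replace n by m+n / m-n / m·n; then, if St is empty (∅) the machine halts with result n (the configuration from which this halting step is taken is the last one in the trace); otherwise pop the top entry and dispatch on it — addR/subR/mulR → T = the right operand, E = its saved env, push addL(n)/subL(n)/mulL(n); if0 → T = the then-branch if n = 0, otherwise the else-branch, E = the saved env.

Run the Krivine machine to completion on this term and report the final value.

[0] ⟨T=((-3 + -1) + ((λq. q) -2)); E=∅; St=∅⟩
[1] ⟨T=(-3 + -1); E=∅; St=[addR]⟩
[2] ⟨T=-3; E=∅; St=[addR :: addR]⟩
[3] ⟨T=-1; E=∅; St=[addL(-3) :: addR]⟩
[4] ⟨T=((λq. q) -2); E=∅; St=[addL(-4)]⟩
[5] ⟨T=(λq. q); E=∅; St=[thunk :: addL(-4)]⟩
[6] ⟨T=q; E={q↦thunk(-2, ∅)}; St=[addL(-4)]⟩
[7] ⟨T=-2; E=∅; St=[addL(-4)]⟩
→ final value -6

Answer: -6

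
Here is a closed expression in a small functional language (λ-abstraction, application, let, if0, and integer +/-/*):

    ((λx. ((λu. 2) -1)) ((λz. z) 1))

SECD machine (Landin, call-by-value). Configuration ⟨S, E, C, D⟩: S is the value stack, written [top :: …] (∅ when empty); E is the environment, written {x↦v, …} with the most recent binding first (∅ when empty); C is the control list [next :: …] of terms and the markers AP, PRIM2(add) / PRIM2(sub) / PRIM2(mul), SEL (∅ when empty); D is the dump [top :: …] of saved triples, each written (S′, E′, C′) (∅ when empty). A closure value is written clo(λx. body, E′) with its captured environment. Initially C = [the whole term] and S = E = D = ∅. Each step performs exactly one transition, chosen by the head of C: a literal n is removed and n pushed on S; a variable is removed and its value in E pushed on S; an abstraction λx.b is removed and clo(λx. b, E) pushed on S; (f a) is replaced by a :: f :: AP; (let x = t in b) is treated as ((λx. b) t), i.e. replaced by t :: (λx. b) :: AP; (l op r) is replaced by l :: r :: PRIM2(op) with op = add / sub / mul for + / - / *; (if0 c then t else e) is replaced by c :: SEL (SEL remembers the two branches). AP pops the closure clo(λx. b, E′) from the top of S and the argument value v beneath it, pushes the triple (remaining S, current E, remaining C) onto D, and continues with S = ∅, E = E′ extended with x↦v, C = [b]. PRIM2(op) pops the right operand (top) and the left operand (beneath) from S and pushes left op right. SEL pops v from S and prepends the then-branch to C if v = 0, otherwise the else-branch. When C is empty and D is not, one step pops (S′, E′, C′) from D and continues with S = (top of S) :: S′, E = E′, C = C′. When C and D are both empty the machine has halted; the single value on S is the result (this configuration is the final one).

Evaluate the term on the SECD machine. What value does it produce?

0. ⟨S=∅; E=∅; C=[((λx. ((λu. 2) -1)) ((λz. z) 1))]; D=∅⟩
1. ⟨S=∅; E=∅; C=[((λz. z) 1) :: (λx. ((λu. 2) -1)) :: AP]; D=∅⟩
2. ⟨S=∅; E=∅; C=[1 :: (λz. z) :: AP :: (λx. ((λu. 2) -1)) :: AP]; D=∅⟩
3. ⟨S=[1]; E=∅; C=[(λz. z) :: AP :: (λx. ((λu. 2) -1)) :: AP]; D=∅⟩
4. ⟨S=[clo(λz. z, ∅) :: 1]; E=∅; C=[AP :: (λx. ((λu. 2) -1)) :: AP]; D=∅⟩
5. ⟨S=∅; E={z↦1}; C=[z]; D=[(∅, ∅, [(λx. ((λu. 2) -1)) :: AP])]⟩
6. ⟨S=[1]; E={z↦1}; C=∅; D=[(∅, ∅, [(λx. ((λu. 2) -1)) :: AP])]⟩
7. ⟨S=[1]; E=∅; C=[(λx. ((λu. 2) -1)) :: AP]; D=∅⟩
8. ⟨S=[clo(λx. ((λu. 2) -1), ∅) :: 1]; E=∅; C=[AP]; D=∅⟩
9. ⟨S=∅; E={x↦1}; C=[((λu. 2) -1)]; D=[(∅, ∅, ∅)]⟩
10. ⟨S=∅; E={x↦1}; C=[-1 :: (λu. 2) :: AP]; D=[(∅, ∅, ∅)]⟩
11. ⟨S=[-1]; E={x↦1}; C=[(λu. 2) :: AP]; D=[(∅, ∅, ∅)]⟩
12. ⟨S=[clo(λu. 2, {x↦1}) :: -1]; E={x↦1}; C=[AP]; D=[(∅, ∅, ∅)]⟩
13. ⟨S=∅; E={u↦-1, x↦1}; C=[2]; D=[(∅, {x↦1}, ∅) :: (∅, ∅, ∅)]⟩
14. ⟨S=[2]; E={u↦-1, x↦1}; C=∅; D=[(∅, {x↦1}, ∅) :: (∅, ∅, ∅)]⟩
15. ⟨S=[2]; E={x↦1}; C=∅; D=[(∅, ∅, ∅)]⟩
16. ⟨S=[2]; E=∅; C=∅; D=∅⟩
→ final value 2

Answer: 2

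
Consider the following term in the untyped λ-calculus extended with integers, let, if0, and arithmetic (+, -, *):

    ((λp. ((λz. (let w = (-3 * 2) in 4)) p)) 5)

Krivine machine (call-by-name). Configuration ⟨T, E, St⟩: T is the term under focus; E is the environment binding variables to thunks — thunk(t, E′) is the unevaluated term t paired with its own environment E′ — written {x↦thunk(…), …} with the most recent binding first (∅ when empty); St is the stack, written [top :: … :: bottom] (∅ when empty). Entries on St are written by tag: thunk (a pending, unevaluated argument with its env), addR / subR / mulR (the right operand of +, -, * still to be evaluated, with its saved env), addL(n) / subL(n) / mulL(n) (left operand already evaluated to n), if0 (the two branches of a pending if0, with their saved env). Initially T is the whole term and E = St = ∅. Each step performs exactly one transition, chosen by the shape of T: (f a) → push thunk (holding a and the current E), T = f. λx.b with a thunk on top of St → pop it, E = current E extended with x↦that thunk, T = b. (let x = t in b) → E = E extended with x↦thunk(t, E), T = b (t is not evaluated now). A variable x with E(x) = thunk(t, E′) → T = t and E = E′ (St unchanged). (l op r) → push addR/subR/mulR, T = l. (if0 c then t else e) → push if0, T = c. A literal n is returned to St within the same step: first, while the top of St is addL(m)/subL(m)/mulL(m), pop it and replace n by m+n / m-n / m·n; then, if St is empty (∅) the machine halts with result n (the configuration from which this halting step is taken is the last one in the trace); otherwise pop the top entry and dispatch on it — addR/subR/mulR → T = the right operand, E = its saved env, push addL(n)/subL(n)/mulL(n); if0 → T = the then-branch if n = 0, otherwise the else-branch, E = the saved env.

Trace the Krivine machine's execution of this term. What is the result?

t=0: ⟨T=((λp. ((λz. (let w = (-3 * 2) in 4)) p)) 5); E=∅; St=∅⟩
t=1: ⟨T=(λp. ((λz. (let w = (-3 * 2) in 4)) p)); E=∅; St=[thunk]⟩
t=2: ⟨T=((λz. (let w = (-3 * 2) in 4)) p); E={p↦thunk(5, ∅)}; St=∅⟩
t=3: ⟨T=(λz. (let w = (-3 * 2) in 4)); E={p↦thunk(5, ∅)}; St=[thunk]⟩
t=4: ⟨T=(let w = (-3 * 2) in 4); E={z↦thunk(p, {p↦thunk(5, ∅)}), p↦thunk(5, ∅)}; St=∅⟩
t=5: ⟨T=4; E={w↦thunk((-3 * 2), {z↦thunk(p, {p↦thunk(5, ∅)}), p↦thunk(5, ∅)}), z↦thunk(p, {p↦thunk(5, ∅)}), p↦thunk(5, ∅)}; St=∅⟩
→ final value 4

Answer: 4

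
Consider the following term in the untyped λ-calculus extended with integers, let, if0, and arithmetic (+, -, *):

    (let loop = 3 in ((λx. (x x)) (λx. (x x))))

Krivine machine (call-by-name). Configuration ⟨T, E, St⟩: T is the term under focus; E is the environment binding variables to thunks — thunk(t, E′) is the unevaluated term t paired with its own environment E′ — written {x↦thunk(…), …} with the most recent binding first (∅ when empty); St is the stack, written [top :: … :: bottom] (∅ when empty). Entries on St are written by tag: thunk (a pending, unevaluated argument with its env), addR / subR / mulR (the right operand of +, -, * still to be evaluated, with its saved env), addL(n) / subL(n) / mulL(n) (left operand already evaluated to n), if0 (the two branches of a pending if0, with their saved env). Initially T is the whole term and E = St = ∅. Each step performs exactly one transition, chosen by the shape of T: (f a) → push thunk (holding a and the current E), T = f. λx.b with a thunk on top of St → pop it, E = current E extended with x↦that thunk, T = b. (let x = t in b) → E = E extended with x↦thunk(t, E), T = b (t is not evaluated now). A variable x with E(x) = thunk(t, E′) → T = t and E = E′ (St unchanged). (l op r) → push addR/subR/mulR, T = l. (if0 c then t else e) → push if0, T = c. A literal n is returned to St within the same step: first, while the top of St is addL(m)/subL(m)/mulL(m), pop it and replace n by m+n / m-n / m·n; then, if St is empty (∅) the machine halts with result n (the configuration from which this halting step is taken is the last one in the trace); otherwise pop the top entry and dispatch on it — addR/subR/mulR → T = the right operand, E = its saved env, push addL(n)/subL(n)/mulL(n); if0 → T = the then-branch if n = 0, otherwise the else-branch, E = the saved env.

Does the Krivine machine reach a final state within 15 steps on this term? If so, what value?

Answer: DIVERGES (no final state within 15 steps)

Derivation:
t=0: ⟨T=(let loop = 3 in ((λx. (x x)) (λx. (x x)))); E=∅; St=∅⟩
t=1: ⟨T=((λx. (x x)) (λx. (x x))); E={loop↦thunk(3, ∅)}; St=∅⟩
t=2: ⟨T=(λx. (x x)); E={loop↦thunk(3, ∅)}; St=[thunk]⟩
t=3: ⟨T=(x x); E={x↦thunk((λx. (x x)), {loop↦thunk(3, ∅)}), loop↦thunk(3, ∅)}; St=∅⟩
t=4: ⟨T=x; E={x↦thunk((λx. (x x)), {loop↦thunk(3, ∅)}), loop↦thunk(3, ∅)}; St=[thunk]⟩
t=5: ⟨T=(λx. (x x)); E={loop↦thunk(3, ∅)}; St=[thunk]⟩
t=6: ⟨T=(x x); E={x↦thunk(x, {x↦thunk((λx. (x x)), {loop↦thunk(3, ∅)}), loop↦thunk(3, ∅)}), loop↦thunk(3, ∅)}; St=∅⟩
t=7: ⟨T=x; E={x↦thunk(x, {x↦thunk((λx. (x x)), {loop↦thunk(3, ∅)}), loop↦thunk(3, ∅)}), loop↦thunk(3, ∅)}; St=[thunk]⟩
t=8: ⟨T=x; E={x↦thunk((λx. (x x)), {loop↦thunk(3, ∅)}), loop↦thunk(3, ∅)}; St=[thunk]⟩
t=9: ⟨T=(λx. (x x)); E={loop↦thunk(3, ∅)}; St=[thunk]⟩
t=10: ⟨T=(x x); E={x↦thunk(x, {x↦thunk(x, {x↦thunk((λx. (x x)), {loop↦thunk(3, ∅)}), loop↦thunk(3, ∅)}), loop↦thunk(3, ∅)}), loop↦thunk(3, ∅)}; St=∅⟩
t=11: ⟨T=x; E={x↦thunk(x, {x↦thunk(x, {x↦thunk((λx. (x x)), {loop↦thunk(3, ∅)}), loop↦thunk(3, ∅)}), loop↦thunk(3, ∅)}), loop↦thunk(3, ∅)}; St=[thunk]⟩
t=12: ⟨T=x; E={x↦thunk(x, {x↦thunk((λx. (x x)), {loop↦thunk(3, ∅)}), loop↦thunk(3, ∅)}), loop↦thunk(3, ∅)}; St=[thunk]⟩
t=13: ⟨T=x; E={x↦thunk((λx. (x x)), {loop↦thunk(3, ∅)}), loop↦thunk(3, ∅)}; St=[thunk]⟩
t=14: ⟨T=(λx. (x x)); E={loop↦thunk(3, ∅)}; St=[thunk]⟩
t=15: ⟨T=(x x); E={x↦thunk(x, {x↦thunk(x, {x↦thunk(x, {x↦thunk((λx. (x x)), {loop↦thunk(3, ∅)}), loop↦thunk(3, ∅)}), loop↦thunk(3, ∅)}), loop↦thunk(3, ∅)}), loop↦thunk(3, ∅)}; St=∅⟩
→ 15 transitions taken and the configuration is still not final: no result within 15 steps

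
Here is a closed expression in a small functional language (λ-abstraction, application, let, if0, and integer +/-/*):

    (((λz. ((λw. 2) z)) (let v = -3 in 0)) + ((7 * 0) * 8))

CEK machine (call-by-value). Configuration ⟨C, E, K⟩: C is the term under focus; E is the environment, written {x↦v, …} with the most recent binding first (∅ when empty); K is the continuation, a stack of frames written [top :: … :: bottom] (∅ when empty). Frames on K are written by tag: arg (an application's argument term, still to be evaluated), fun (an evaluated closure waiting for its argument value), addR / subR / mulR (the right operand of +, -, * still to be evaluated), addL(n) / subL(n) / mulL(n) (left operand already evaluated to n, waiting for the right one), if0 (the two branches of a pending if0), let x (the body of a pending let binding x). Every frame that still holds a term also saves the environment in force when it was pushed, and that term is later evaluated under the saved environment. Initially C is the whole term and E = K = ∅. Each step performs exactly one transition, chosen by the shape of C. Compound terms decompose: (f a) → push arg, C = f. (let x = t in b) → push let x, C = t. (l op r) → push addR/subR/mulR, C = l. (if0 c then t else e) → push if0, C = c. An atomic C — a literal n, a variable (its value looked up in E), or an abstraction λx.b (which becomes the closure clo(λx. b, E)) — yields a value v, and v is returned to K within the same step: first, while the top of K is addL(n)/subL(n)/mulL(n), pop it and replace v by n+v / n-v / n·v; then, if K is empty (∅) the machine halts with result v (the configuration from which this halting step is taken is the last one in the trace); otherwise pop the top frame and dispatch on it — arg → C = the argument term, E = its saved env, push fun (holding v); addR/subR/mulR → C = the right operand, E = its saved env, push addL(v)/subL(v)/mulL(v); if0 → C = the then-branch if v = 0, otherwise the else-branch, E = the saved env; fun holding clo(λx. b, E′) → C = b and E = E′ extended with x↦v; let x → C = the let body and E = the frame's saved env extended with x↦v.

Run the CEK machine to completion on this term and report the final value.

[0] [C=(((λz. ((λw. 2) z)) (let v = -3 in 0)) + ((7 * 0) * 8)) | E=∅ | K=∅]
[1] [C=((λz. ((λw. 2) z)) (let v = -3 in 0)) | E=∅ | K=[addR]]
[2] [C=(λz. ((λw. 2) z)) | E=∅ | K=[arg :: addR]]
[3] [C=(let v = -3 in 0) | E=∅ | K=[fun :: addR]]
[4] [C=-3 | E=∅ | K=[let v :: fun :: addR]]
[5] [C=0 | E={v↦-3} | K=[fun :: addR]]
[6] [C=((λw. 2) z) | E={z↦0} | K=[addR]]
[7] [C=(λw. 2) | E={z↦0} | K=[arg :: addR]]
[8] [C=z | E={z↦0} | K=[fun :: addR]]
[9] [C=2 | E={w↦0, z↦0} | K=[addR]]
[10] [C=((7 * 0) * 8) | E=∅ | K=[addL(2)]]
[11] [C=(7 * 0) | E=∅ | K=[mulR :: addL(2)]]
[12] [C=7 | E=∅ | K=[mulR :: mulR :: addL(2)]]
[13] [C=0 | E=∅ | K=[mulL(7) :: mulR :: addL(2)]]
[14] [C=8 | E=∅ | K=[mulL(0) :: addL(2)]]
→ final value 2

Answer: 2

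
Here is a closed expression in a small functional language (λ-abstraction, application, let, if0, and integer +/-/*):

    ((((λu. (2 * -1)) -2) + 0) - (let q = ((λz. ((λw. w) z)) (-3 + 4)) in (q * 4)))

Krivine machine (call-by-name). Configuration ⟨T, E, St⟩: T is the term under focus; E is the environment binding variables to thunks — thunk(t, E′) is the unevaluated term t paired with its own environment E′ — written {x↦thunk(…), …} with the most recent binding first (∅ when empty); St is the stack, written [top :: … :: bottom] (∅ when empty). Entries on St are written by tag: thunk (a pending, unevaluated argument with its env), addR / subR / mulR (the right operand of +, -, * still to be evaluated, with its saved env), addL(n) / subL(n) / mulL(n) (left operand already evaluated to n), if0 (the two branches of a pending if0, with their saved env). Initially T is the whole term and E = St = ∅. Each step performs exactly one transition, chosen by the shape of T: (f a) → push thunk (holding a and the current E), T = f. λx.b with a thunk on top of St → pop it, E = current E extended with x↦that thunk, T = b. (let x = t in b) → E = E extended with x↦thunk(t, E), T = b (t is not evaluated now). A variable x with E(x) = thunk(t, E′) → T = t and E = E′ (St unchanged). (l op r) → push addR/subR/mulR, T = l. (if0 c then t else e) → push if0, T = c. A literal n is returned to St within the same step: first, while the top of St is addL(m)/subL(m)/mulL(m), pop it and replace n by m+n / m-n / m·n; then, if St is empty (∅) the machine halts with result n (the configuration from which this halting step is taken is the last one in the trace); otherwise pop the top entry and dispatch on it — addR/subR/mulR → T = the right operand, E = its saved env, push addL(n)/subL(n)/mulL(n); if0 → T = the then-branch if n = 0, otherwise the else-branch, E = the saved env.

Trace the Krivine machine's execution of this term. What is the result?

Answer: -6

Derivation:
0. ⟨T=((((λu. (2 * -1)) -2) + 0) - (let q = ((λz. ((λw. w) z)) (-3 + 4)) in (q * 4))); E=∅; St=∅⟩
1. ⟨T=(((λu. (2 * -1)) -2) + 0); E=∅; St=[subR]⟩
2. ⟨T=((λu. (2 * -1)) -2); E=∅; St=[addR :: subR]⟩
3. ⟨T=(λu. (2 * -1)); E=∅; St=[thunk :: addR :: subR]⟩
4. ⟨T=(2 * -1); E={u↦thunk(-2, ∅)}; St=[addR :: subR]⟩
5. ⟨T=2; E={u↦thunk(-2, ∅)}; St=[mulR :: addR :: subR]⟩
6. ⟨T=-1; E={u↦thunk(-2, ∅)}; St=[mulL(2) :: addR :: subR]⟩
7. ⟨T=0; E=∅; St=[addL(-2) :: subR]⟩
8. ⟨T=(let q = ((λz. ((λw. w) z)) (-3 + 4)) in (q * 4)); E=∅; St=[subL(-2)]⟩
9. ⟨T=(q * 4); E={q↦thunk(((λz. ((λw. w) z)) (-3 + 4)), ∅)}; St=[subL(-2)]⟩
10. ⟨T=q; E={q↦thunk(((λz. ((λw. w) z)) (-3 + 4)), ∅)}; St=[mulR :: subL(-2)]⟩
11. ⟨T=((λz. ((λw. w) z)) (-3 + 4)); E=∅; St=[mulR :: subL(-2)]⟩
12. ⟨T=(λz. ((λw. w) z)); E=∅; St=[thunk :: mulR :: subL(-2)]⟩
13. ⟨T=((λw. w) z); E={z↦thunk((-3 + 4), ∅)}; St=[mulR :: subL(-2)]⟩
14. ⟨T=(λw. w); E={z↦thunk((-3 + 4), ∅)}; St=[thunk :: mulR :: subL(-2)]⟩
15. ⟨T=w; E={w↦thunk(z, {z↦thunk((-3 + 4), ∅)}), z↦thunk((-3 + 4), ∅)}; St=[mulR :: subL(-2)]⟩
16. ⟨T=z; E={z↦thunk((-3 + 4), ∅)}; St=[mulR :: subL(-2)]⟩
17. ⟨T=(-3 + 4); E=∅; St=[mulR :: subL(-2)]⟩
18. ⟨T=-3; E=∅; St=[addR :: mulR :: subL(-2)]⟩
19. ⟨T=4; E=∅; St=[addL(-3) :: mulR :: subL(-2)]⟩
20. ⟨T=4; E={q↦thunk(((λz. ((λw. w) z)) (-3 + 4)), ∅)}; St=[mulL(1) :: subL(-2)]⟩
→ final value -6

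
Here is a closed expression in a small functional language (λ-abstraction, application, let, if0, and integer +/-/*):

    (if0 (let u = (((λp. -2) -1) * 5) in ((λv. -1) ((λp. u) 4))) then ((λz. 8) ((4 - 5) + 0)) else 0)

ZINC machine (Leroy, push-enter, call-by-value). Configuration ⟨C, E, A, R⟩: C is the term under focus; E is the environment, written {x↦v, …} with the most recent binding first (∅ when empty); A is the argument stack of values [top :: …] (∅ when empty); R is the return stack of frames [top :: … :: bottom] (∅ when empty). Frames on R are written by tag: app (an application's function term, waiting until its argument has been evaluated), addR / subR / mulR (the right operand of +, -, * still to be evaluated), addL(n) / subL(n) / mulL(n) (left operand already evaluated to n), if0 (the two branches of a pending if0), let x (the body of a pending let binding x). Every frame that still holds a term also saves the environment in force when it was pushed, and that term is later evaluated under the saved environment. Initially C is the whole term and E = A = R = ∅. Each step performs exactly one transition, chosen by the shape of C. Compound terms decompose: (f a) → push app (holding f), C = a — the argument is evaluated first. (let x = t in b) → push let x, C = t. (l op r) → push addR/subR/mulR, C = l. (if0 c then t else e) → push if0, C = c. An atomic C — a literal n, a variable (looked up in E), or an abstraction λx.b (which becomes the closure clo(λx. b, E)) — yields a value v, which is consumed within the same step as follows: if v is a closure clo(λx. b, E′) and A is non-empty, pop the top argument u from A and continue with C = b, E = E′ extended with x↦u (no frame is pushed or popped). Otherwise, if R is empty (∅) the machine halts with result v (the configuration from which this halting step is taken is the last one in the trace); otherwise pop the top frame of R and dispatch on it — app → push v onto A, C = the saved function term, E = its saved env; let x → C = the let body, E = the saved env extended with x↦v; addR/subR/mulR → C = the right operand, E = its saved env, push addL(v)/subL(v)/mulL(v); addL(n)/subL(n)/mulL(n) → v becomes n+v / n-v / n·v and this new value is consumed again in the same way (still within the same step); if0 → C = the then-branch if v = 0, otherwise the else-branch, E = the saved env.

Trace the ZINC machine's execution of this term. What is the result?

step 0: [C=(if0 (let u = (((λp. -2) -1) * 5) in ((λv. -1) ((λp. u) 4))) then ((λz. 8) ((4 - 5) + 0)) else 0) | E=∅ | A=∅ | R=∅]
step 1: [C=(let u = (((λp. -2) -1) * 5) in ((λv. -1) ((λp. u) 4))) | E=∅ | A=∅ | R=[if0]]
step 2: [C=(((λp. -2) -1) * 5) | E=∅ | A=∅ | R=[let u :: if0]]
step 3: [C=((λp. -2) -1) | E=∅ | A=∅ | R=[mulR :: let u :: if0]]
step 4: [C=-1 | E=∅ | A=∅ | R=[app :: mulR :: let u :: if0]]
step 5: [C=(λp. -2) | E=∅ | A=[-1] | R=[mulR :: let u :: if0]]
step 6: [C=-2 | E={p↦-1} | A=∅ | R=[mulR :: let u :: if0]]
step 7: [C=5 | E=∅ | A=∅ | R=[mulL(-2) :: let u :: if0]]
step 8: [C=((λv. -1) ((λp. u) 4)) | E={u↦-10} | A=∅ | R=[if0]]
step 9: [C=((λp. u) 4) | E={u↦-10} | A=∅ | R=[app :: if0]]
step 10: [C=4 | E={u↦-10} | A=∅ | R=[app :: app :: if0]]
step 11: [C=(λp. u) | E={u↦-10} | A=[4] | R=[app :: if0]]
step 12: [C=u | E={p↦4, u↦-10} | A=∅ | R=[app :: if0]]
step 13: [C=(λv. -1) | E={u↦-10} | A=[-10] | R=[if0]]
step 14: [C=-1 | E={v↦-10, u↦-10} | A=∅ | R=[if0]]
step 15: [C=0 | E=∅ | A=∅ | R=∅]
→ final value 0

Answer: 0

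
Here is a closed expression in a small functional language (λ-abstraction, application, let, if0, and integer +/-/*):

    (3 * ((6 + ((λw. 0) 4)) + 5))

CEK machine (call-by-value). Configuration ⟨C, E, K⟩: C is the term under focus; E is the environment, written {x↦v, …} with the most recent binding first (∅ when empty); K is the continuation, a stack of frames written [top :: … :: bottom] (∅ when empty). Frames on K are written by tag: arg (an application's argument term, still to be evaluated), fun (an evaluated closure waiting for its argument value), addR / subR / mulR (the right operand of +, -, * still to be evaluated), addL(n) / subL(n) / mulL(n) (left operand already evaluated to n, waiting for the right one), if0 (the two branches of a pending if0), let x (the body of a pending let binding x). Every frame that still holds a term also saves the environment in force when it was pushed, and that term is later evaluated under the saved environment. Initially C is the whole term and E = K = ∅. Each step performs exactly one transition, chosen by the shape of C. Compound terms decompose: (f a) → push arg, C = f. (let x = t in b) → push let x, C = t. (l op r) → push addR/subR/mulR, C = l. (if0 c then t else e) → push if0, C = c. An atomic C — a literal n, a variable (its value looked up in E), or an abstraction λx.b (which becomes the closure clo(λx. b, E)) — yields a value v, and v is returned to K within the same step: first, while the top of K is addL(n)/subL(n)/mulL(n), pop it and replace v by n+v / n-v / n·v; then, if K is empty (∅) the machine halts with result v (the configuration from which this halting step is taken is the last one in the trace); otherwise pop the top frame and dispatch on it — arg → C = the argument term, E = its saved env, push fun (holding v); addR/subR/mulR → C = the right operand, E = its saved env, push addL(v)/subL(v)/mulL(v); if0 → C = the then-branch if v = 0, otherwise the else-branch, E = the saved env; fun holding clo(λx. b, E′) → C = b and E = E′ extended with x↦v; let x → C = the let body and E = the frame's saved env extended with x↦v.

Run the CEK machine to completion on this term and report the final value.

step 0: ⟨C=(3 * ((6 + ((λw. 0) 4)) + 5)); E=∅; K=∅⟩
step 1: ⟨C=3; E=∅; K=[mulR]⟩
step 2: ⟨C=((6 + ((λw. 0) 4)) + 5); E=∅; K=[mulL(3)]⟩
step 3: ⟨C=(6 + ((λw. 0) 4)); E=∅; K=[addR :: mulL(3)]⟩
step 4: ⟨C=6; E=∅; K=[addR :: addR :: mulL(3)]⟩
step 5: ⟨C=((λw. 0) 4); E=∅; K=[addL(6) :: addR :: mulL(3)]⟩
step 6: ⟨C=(λw. 0); E=∅; K=[arg :: addL(6) :: addR :: mulL(3)]⟩
step 7: ⟨C=4; E=∅; K=[fun :: addL(6) :: addR :: mulL(3)]⟩
step 8: ⟨C=0; E={w↦4}; K=[addL(6) :: addR :: mulL(3)]⟩
step 9: ⟨C=5; E=∅; K=[addL(6) :: mulL(3)]⟩
→ final value 33

Answer: 33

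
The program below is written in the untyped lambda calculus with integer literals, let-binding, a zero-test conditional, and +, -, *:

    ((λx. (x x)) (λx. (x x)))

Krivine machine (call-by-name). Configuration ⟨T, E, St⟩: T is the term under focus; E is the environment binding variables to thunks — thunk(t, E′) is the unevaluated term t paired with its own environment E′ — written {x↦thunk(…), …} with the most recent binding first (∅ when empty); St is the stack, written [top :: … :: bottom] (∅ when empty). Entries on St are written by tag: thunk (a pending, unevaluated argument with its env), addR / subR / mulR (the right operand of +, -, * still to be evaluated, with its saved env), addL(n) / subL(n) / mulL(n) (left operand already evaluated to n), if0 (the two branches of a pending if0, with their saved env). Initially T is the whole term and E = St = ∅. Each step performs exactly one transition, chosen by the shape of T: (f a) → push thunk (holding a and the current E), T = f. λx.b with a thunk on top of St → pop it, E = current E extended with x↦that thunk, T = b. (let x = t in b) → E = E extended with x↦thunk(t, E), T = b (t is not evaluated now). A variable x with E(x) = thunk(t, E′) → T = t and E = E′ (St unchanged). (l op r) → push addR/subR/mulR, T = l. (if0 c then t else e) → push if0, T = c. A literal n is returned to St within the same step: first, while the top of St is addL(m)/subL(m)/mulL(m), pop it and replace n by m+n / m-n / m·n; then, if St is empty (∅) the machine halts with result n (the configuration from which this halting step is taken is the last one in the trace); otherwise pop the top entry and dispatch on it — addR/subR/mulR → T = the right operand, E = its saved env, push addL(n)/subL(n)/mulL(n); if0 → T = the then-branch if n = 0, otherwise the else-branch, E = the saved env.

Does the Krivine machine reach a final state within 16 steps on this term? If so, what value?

Answer: DIVERGES (no final state within 16 steps)

Execution trace:
0. <T=((λx. (x x)) (λx. (x x))), E=∅, St=∅>
1. <T=(λx. (x x)), E=∅, St=[thunk]>
2. <T=(x x), E={x↦thunk((λx. (x x)), ∅)}, St=∅>
3. <T=x, E={x↦thunk((λx. (x x)), ∅)}, St=[thunk]>
4. <T=(λx. (x x)), E=∅, St=[thunk]>
5. <T=(x x), E={x↦thunk(x, {x↦thunk((λx. (x x)), ∅)})}, St=∅>
6. <T=x, E={x↦thunk(x, {x↦thunk((λx. (x x)), ∅)})}, St=[thunk]>
7. <T=x, E={x↦thunk((λx. (x x)), ∅)}, St=[thunk]>
8. <T=(λx. (x x)), E=∅, St=[thunk]>
9. <T=(x x), E={x↦thunk(x, {x↦thunk(x, {x↦thunk((λx. (x x)), ∅)})})}, St=∅>
10. <T=x, E={x↦thunk(x, {x↦thunk(x, {x↦thunk((λx. (x x)), ∅)})})}, St=[thunk]>
11. <T=x, E={x↦thunk(x, {x↦thunk((λx. (x x)), ∅)})}, St=[thunk]>
12. <T=x, E={x↦thunk((λx. (x x)), ∅)}, St=[thunk]>
13. <T=(λx. (x x)), E=∅, St=[thunk]>
14. <T=(x x), E={x↦thunk(x, {x↦thunk(x, {x↦thunk(x, {x↦thunk((λx. (x x)), ∅)})})})}, St=∅>
15. <T=x, E={x↦thunk(x, {x↦thunk(x, {x↦thunk(x, {x↦thunk((λx. (x x)), ∅)})})})}, St=[thunk]>
16. <T=x, E={x↦thunk(x, {x↦thunk(x, {x↦thunk((λx. (x x)), ∅)})})}, St=[thunk]>
→ 16 transitions taken and the configuration is still not final: no result within 16 steps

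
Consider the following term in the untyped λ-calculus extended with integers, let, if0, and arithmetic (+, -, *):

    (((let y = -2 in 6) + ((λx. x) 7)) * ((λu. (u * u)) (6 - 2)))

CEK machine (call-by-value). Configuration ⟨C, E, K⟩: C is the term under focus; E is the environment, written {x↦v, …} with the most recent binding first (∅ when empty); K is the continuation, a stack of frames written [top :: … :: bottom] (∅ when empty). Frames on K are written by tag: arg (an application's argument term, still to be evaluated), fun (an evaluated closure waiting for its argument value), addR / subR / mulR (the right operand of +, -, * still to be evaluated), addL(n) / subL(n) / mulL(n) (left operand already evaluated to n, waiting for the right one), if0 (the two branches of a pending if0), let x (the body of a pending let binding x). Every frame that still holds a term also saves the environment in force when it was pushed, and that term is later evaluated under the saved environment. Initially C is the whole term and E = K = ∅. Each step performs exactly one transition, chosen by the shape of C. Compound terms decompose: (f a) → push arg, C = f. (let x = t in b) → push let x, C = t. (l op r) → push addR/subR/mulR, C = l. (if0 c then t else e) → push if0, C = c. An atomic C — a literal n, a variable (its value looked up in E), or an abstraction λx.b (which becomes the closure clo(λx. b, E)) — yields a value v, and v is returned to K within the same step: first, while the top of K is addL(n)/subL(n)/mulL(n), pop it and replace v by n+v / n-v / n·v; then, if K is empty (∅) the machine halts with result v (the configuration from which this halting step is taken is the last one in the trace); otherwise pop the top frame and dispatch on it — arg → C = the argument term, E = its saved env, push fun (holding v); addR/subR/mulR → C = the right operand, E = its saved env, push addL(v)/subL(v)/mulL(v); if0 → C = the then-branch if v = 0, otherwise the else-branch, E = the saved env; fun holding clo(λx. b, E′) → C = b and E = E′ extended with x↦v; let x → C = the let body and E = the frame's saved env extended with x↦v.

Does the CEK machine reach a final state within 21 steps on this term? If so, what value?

t=0: <C=(((let y = -2 in 6) + ((λx. x) 7)) * ((λu. (u * u)) (6 - 2))), E=∅, K=∅>
t=1: <C=((let y = -2 in 6) + ((λx. x) 7)), E=∅, K=[mulR]>
t=2: <C=(let y = -2 in 6), E=∅, K=[addR :: mulR]>
t=3: <C=-2, E=∅, K=[let y :: addR :: mulR]>
t=4: <C=6, E={y↦-2}, K=[addR :: mulR]>
t=5: <C=((λx. x) 7), E=∅, K=[addL(6) :: mulR]>
t=6: <C=(λx. x), E=∅, K=[arg :: addL(6) :: mulR]>
t=7: <C=7, E=∅, K=[fun :: addL(6) :: mulR]>
t=8: <C=x, E={x↦7}, K=[addL(6) :: mulR]>
t=9: <C=((λu. (u * u)) (6 - 2)), E=∅, K=[mulL(13)]>
t=10: <C=(λu. (u * u)), E=∅, K=[arg :: mulL(13)]>
t=11: <C=(6 - 2), E=∅, K=[fun :: mulL(13)]>
t=12: <C=6, E=∅, K=[subR :: fun :: mulL(13)]>
t=13: <C=2, E=∅, K=[subL(6) :: fun :: mulL(13)]>
t=14: <C=(u * u), E={u↦4}, K=[mulL(13)]>
t=15: <C=u, E={u↦4}, K=[mulR :: mulL(13)]>
t=16: <C=u, E={u↦4}, K=[mulL(4) :: mulL(13)]>
→ final value 208

Answer: 208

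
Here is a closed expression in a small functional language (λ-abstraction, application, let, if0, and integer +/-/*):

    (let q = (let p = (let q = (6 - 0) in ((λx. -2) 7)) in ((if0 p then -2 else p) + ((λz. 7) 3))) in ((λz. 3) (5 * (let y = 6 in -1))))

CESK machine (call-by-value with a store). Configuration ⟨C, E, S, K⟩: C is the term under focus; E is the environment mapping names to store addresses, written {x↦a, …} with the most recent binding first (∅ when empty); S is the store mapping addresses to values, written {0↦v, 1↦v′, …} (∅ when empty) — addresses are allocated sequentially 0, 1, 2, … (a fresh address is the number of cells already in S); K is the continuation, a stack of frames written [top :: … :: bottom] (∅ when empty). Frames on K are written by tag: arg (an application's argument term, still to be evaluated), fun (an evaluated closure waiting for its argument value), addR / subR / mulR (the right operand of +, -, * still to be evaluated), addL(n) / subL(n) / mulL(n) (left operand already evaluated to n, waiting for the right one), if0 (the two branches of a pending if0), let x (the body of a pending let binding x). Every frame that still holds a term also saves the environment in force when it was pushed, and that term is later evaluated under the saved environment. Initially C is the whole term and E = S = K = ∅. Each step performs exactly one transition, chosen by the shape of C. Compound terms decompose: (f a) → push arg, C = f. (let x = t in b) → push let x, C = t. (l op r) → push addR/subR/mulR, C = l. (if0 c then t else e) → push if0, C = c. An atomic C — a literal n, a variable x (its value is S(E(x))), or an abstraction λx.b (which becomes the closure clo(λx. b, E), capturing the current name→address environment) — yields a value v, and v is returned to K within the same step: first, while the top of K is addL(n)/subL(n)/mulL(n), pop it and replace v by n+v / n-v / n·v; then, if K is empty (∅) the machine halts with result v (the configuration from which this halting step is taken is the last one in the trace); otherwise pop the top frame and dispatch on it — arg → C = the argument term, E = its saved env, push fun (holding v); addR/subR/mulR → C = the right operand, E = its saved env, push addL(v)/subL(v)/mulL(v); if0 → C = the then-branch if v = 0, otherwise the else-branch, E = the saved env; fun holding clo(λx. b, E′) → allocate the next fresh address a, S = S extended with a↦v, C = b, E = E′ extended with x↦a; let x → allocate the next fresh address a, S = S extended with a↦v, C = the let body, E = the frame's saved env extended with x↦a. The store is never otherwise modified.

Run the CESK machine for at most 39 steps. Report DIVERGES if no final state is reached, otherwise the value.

t=0: ⟨C=(let q = (let p = (let q = (6 - 0) in ((λx. -2) 7)) in ((if0 p then -2 else p) + ((λz. 7) 3))) in ((λz. 3) (5 * (let y = 6 in -1)))); E=∅; S=∅; K=∅⟩
t=1: ⟨C=(let p = (let q = (6 - 0) in ((λx. -2) 7)) in ((if0 p then -2 else p) + ((λz. 7) 3))); E=∅; S=∅; K=[let q]⟩
t=2: ⟨C=(let q = (6 - 0) in ((λx. -2) 7)); E=∅; S=∅; K=[let p :: let q]⟩
t=3: ⟨C=(6 - 0); E=∅; S=∅; K=[let q :: let p :: let q]⟩
t=4: ⟨C=6; E=∅; S=∅; K=[subR :: let q :: let p :: let q]⟩
t=5: ⟨C=0; E=∅; S=∅; K=[subL(6) :: let q :: let p :: let q]⟩
t=6: ⟨C=((λx. -2) 7); E={q↦0}; S={0↦6}; K=[let p :: let q]⟩
t=7: ⟨C=(λx. -2); E={q↦0}; S={0↦6}; K=[arg :: let p :: let q]⟩
t=8: ⟨C=7; E={q↦0}; S={0↦6}; K=[fun :: let p :: let q]⟩
t=9: ⟨C=-2; E={x↦1, q↦0}; S={0↦6, 1↦7}; K=[let p :: let q]⟩
t=10: ⟨C=((if0 p then -2 else p) + ((λz. 7) 3)); E={p↦2}; S={0↦6, 1↦7, 2↦-2}; K=[let q]⟩
t=11: ⟨C=(if0 p then -2 else p); E={p↦2}; S={0↦6, 1↦7, 2↦-2}; K=[addR :: let q]⟩
t=12: ⟨C=p; E={p↦2}; S={0↦6, 1↦7, 2↦-2}; K=[if0 :: addR :: let q]⟩
t=13: ⟨C=p; E={p↦2}; S={0↦6, 1↦7, 2↦-2}; K=[addR :: let q]⟩
t=14: ⟨C=((λz. 7) 3); E={p↦2}; S={0↦6, 1↦7, 2↦-2}; K=[addL(-2) :: let q]⟩
t=15: ⟨C=(λz. 7); E={p↦2}; S={0↦6, 1↦7, 2↦-2}; K=[arg :: addL(-2) :: let q]⟩
t=16: ⟨C=3; E={p↦2}; S={0↦6, 1↦7, 2↦-2}; K=[fun :: addL(-2) :: let q]⟩
t=17: ⟨C=7; E={z↦3, p↦2}; S={0↦6, 1↦7, 2↦-2, 3↦3}; K=[addL(-2) :: let q]⟩
t=18: ⟨C=((λz. 3) (5 * (let y = 6 in -1))); E={q↦4}; S={0↦6, 1↦7, 2↦-2, 3↦3, 4↦5}; K=∅⟩
t=19: ⟨C=(λz. 3); E={q↦4}; S={0↦6, 1↦7, 2↦-2, 3↦3, 4↦5}; K=[arg]⟩
t=20: ⟨C=(5 * (let y = 6 in -1)); E={q↦4}; S={0↦6, 1↦7, 2↦-2, 3↦3, 4↦5}; K=[fun]⟩
t=21: ⟨C=5; E={q↦4}; S={0↦6, 1↦7, 2↦-2, 3↦3, 4↦5}; K=[mulR :: fun]⟩
t=22: ⟨C=(let y = 6 in -1); E={q↦4}; S={0↦6, 1↦7, 2↦-2, 3↦3, 4↦5}; K=[mulL(5) :: fun]⟩
t=23: ⟨C=6; E={q↦4}; S={0↦6, 1↦7, 2↦-2, 3↦3, 4↦5}; K=[let y :: mulL(5) :: fun]⟩
t=24: ⟨C=-1; E={y↦5, q↦4}; S={0↦6, 1↦7, 2↦-2, 3↦3, 4↦5, 5↦6}; K=[mulL(5) :: fun]⟩
t=25: ⟨C=3; E={z↦6, q↦4}; S={0↦6, 1↦7, 2↦-2, 3↦3, 4↦5, 5↦6, 6↦-5}; K=∅⟩
→ final value 3

Answer: 3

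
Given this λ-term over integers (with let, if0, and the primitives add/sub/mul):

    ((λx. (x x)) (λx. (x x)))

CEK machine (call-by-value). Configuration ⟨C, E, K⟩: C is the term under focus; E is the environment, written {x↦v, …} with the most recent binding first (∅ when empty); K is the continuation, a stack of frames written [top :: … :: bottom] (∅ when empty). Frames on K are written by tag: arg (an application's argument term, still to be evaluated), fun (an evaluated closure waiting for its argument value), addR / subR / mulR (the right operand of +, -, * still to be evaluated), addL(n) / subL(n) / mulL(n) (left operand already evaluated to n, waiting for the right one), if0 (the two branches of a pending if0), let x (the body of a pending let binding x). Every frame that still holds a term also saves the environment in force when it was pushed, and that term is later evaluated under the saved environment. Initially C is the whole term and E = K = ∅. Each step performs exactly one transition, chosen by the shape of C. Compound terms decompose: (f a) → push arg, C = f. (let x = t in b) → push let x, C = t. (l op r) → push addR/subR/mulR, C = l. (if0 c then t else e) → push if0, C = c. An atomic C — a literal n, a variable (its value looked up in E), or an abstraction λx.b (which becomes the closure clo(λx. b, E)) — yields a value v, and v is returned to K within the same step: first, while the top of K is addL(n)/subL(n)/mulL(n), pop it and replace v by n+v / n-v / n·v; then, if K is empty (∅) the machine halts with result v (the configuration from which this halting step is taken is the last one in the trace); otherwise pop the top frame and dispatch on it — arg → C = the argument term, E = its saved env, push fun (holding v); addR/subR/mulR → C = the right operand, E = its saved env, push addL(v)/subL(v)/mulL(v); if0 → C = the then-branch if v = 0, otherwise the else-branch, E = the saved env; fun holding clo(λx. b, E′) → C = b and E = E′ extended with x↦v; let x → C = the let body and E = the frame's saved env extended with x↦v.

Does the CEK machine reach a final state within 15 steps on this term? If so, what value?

Answer: DIVERGES (no final state within 15 steps)

Derivation:
t=0: <C=((λx. (x x)) (λx. (x x))), E=∅, K=∅>
t=1: <C=(λx. (x x)), E=∅, K=[arg]>
t=2: <C=(λx. (x x)), E=∅, K=[fun]>
t=3: <C=(x x), E={x↦clo(λx. (x x), ∅)}, K=∅>
t=4: <C=x, E={x↦clo(λx. (x x), ∅)}, K=[arg]>
t=5: <C=x, E={x↦clo(λx. (x x), ∅)}, K=[fun]>
… configuration repeats with period 3 (steps 3–5 recur indefinitely) …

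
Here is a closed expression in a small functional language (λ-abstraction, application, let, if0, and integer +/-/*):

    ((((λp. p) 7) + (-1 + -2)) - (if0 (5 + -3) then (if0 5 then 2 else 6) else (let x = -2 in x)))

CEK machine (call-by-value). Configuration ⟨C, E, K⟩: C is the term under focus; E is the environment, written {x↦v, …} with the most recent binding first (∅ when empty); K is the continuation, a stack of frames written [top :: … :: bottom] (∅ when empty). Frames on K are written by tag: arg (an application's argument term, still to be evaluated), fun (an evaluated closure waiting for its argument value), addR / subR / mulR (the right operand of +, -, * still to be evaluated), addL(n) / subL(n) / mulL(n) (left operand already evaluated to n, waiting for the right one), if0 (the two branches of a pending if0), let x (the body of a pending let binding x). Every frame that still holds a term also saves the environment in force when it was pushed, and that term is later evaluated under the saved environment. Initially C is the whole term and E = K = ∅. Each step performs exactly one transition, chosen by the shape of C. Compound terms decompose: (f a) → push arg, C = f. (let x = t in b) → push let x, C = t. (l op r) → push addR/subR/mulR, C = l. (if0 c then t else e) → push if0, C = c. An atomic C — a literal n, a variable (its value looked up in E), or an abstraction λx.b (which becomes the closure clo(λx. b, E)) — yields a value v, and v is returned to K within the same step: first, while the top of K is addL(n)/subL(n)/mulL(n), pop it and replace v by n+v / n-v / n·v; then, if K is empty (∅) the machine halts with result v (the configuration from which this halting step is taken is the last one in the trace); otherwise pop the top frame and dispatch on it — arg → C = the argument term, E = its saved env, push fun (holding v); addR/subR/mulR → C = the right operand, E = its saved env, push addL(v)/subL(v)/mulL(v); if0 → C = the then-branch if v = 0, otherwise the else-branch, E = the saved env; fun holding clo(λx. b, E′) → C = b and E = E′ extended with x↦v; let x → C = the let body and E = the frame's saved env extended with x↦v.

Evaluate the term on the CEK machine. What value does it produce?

Answer: 6

Derivation:
[0] <C=((((λp. p) 7) + (-1 + -2)) - (if0 (5 + -3) then (if0 5 then 2 else 6) else (let x = -2 in x))), E=∅, K=∅>
[1] <C=(((λp. p) 7) + (-1 + -2)), E=∅, K=[subR]>
[2] <C=((λp. p) 7), E=∅, K=[addR :: subR]>
[3] <C=(λp. p), E=∅, K=[arg :: addR :: subR]>
[4] <C=7, E=∅, K=[fun :: addR :: subR]>
[5] <C=p, E={p↦7}, K=[addR :: subR]>
[6] <C=(-1 + -2), E=∅, K=[addL(7) :: subR]>
[7] <C=-1, E=∅, K=[addR :: addL(7) :: subR]>
[8] <C=-2, E=∅, K=[addL(-1) :: addL(7) :: subR]>
[9] <C=(if0 (5 + -3) then (if0 5 then 2 else 6) else (let x = -2 in x)), E=∅, K=[subL(4)]>
[10] <C=(5 + -3), E=∅, K=[if0 :: subL(4)]>
[11] <C=5, E=∅, K=[addR :: if0 :: subL(4)]>
[12] <C=-3, E=∅, K=[addL(5) :: if0 :: subL(4)]>
[13] <C=(let x = -2 in x), E=∅, K=[subL(4)]>
[14] <C=-2, E=∅, K=[let x :: subL(4)]>
[15] <C=x, E={x↦-2}, K=[subL(4)]>
→ final value 6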